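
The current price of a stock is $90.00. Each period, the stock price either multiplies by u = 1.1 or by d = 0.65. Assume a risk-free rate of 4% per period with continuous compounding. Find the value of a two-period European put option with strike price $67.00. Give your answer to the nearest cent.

$1.02

Risk-neutral probability p = (e^0.04 − 0.65)/(1.1 − 0.65) = 0.3908/0.4500 = 0.8685
Terminal stock prices: S_uu = 108.9, S_ud = 64.35, S_dd = 38.03
Terminal payoffs (K − S): max(-41.9, 0) = 0, max(2.65, 0) = 2.65, max(28.97, 0) = 28.97
Node u (S = 99): V_u = e^(−0.04)·[0.8685·0.0000 + 0.1315·2.6500] = 0.3349
Node d (S = 58.5): V_d = e^(−0.04)·[0.8685·2.6500 + 0.1315·28.9750] = 5.8729
Node 0 (S = 90): V_0 = e^(−0.04)·[0.8685·0.3349 + 0.1315·5.8729] = 1.0216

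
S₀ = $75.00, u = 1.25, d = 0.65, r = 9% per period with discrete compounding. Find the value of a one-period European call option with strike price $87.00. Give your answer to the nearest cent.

Risk-neutral probability p = (1 + 0.09 − 0.65)/(1.25 − 0.65) = 0.4400/0.6000 = 0.7333
Terminal stock prices: S_u = 93.75, S_d = 48.75
Terminal payoffs (S − K): max(6.75, 0) = 6.75, max(-38.25, 0) = 0
Node 0 (S = 75): V_0 = 1/1.09·[0.7333·6.7500 + 0.2667·0.0000] = 4.5413

$4.54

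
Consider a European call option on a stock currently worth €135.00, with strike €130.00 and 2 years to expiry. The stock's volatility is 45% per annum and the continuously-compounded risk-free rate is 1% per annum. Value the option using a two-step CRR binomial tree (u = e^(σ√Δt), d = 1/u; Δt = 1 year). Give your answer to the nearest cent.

€34.07

CRR parameters: u = e^(σ√Δt) = e^(0.45·√1) = 1.5683, d = 1/u = 0.6376
Per-period rate: rΔt = 0.01·1 = 0.01, so R = e^0.01 = 1.0101
Risk-neutral probability p = (e^0.01 − 0.6376)/(1.5683 − 0.6376) = 0.3724/0.9307 = 0.4002
Terminal stock prices: S_uu = 332, S_ud = 135, S_dd = 54.89
Terminal payoffs (S − K): max(202, 0) = 202, max(5, 0) = 5, max(-75.11, 0) = 0
Node u (S = 211.7): V_u = e^(−0.01)·[0.4002·202.0464 + 0.5998·5.0000] = 83.0157
Node d (S = 86.08): V_d = e^(−0.01)·[0.4002·5.0000 + 0.5998·0.0000] = 1.9809
Node 0 (S = 135): V_0 = e^(−0.01)·[0.4002·83.0157 + 0.5998·1.9809] = 34.0654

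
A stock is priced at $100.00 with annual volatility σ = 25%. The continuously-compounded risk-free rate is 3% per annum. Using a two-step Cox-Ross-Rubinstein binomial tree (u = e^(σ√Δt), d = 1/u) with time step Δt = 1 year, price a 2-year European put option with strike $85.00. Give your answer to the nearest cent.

CRR parameters: u = e^(σ√Δt) = e^(0.25·√1) = 1.2840, d = 1/u = 0.7788
Per-period rate: rΔt = 0.03·1 = 0.03, so R = e^0.03 = 1.0305
Risk-neutral probability p = (e^0.03 − 0.7788)/(1.2840 − 0.7788) = 0.2517/0.5052 = 0.4981
Terminal stock prices: S_uu = 164.9, S_ud = 100, S_dd = 60.65
Terminal payoffs (K − S): max(-79.87, 0) = 0, max(-15, 0) = 0, max(24.35, 0) = 24.35
Node u (S = 128.4): V_u = e^(−0.03)·[0.4981·0.0000 + 0.5019·0.0000] = 0.0000
Node d (S = 77.88): V_d = e^(−0.03)·[0.4981·0.0000 + 0.5019·24.3469] = 11.8585
Node 0 (S = 100): V_0 = e^(−0.03)·[0.4981·0.0000 + 0.5019·11.8585] = 5.7759

$5.78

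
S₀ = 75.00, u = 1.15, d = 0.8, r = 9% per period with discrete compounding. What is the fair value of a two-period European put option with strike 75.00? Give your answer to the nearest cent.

2.10

Risk-neutral probability p = (1 + 0.09 − 0.8)/(1.15 − 0.8) = 0.2900/0.3500 = 0.8286
Terminal stock prices: S_uu = 99.19, S_ud = 69, S_dd = 48
Terminal payoffs (K − S): max(-24.19, 0) = 0, max(6, 0) = 6, max(27, 0) = 27
Node u (S = 86.25): V_u = 1/1.09·[0.8286·0.0000 + 0.1714·6.0000] = 0.9436
Node d (S = 60): V_d = 1/1.09·[0.8286·6.0000 + 0.1714·27.0000] = 8.8073
Node 0 (S = 75): V_0 = 1/1.09·[0.8286·0.9436 + 0.1714·8.8073] = 2.1025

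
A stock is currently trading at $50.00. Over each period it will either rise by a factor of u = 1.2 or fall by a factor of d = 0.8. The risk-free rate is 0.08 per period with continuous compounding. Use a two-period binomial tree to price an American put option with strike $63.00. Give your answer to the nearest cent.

$13.00

Risk-neutral probability p = (e^0.08 − 0.8)/(1.2 − 0.8) = 0.2833/0.4000 = 0.7082
Terminal stock prices: S_uu = 72, S_ud = 48, S_dd = 32
Terminal payoffs (K − S): max(-9, 0) = 0, max(15, 0) = 15, max(31, 0) = 31
Node u (S = 60): continuation = e^(−0.08)·[0.7082·0.0000 + 0.2918·15.0000] = 4.0402; exercise value = 3.0000 ≤ continuation, so V_u = 4.0402
Node d (S = 40): continuation = e^(−0.08)·[0.7082·15.0000 + 0.2918·31.0000] = 18.1563; exercise value = 23.0000 > continuation, so V_d = 23.0000 (exercise)
Node 0 (S = 50): continuation = e^(−0.08)·[0.7082·4.0402 + 0.2918·23.0000] = 8.8364; exercise value = 13.0000 > continuation, so V_0 = 13.0000 (exercise)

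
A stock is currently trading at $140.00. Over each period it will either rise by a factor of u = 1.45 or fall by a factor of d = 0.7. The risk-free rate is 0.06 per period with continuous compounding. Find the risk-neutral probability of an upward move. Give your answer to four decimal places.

p = 0.4824

Risk-neutral probability p = (e^0.06 − 0.7)/(1.45 − 0.7) = 0.3618/0.7500 = 0.4824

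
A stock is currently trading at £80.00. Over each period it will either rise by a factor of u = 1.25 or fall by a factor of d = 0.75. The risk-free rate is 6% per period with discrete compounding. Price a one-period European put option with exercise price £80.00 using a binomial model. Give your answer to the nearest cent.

£7.17

Risk-neutral probability p = (1 + 0.06 − 0.75)/(1.25 − 0.75) = 0.3100/0.5000 = 0.6200
Terminal stock prices: S_u = 100, S_d = 60
Terminal payoffs (K − S): max(-20, 0) = 0, max(20, 0) = 20
Node 0 (S = 80): V_0 = 1/1.06·[0.6200·0.0000 + 0.3800·20.0000] = 7.1698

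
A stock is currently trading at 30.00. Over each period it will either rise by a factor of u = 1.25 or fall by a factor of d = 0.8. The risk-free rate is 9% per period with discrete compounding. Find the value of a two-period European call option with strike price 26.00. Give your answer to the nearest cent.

8.84

Risk-neutral probability p = (1 + 0.09 − 0.8)/(1.25 − 0.8) = 0.2900/0.4500 = 0.6444
Terminal stock prices: S_uu = 46.88, S_ud = 30, S_dd = 19.2
Terminal payoffs (S − K): max(20.88, 0) = 20.88, max(4, 0) = 4, max(-6.8, 0) = 0
Node u (S = 37.5): V_u = 1/1.09·[0.6444·20.8750 + 0.3556·4.0000] = 13.6468
Node d (S = 24): V_d = 1/1.09·[0.6444·4.0000 + 0.3556·0.0000] = 2.3649
Node 0 (S = 30): V_0 = 1/1.09·[0.6444·13.6468 + 0.3556·2.3649] = 8.8399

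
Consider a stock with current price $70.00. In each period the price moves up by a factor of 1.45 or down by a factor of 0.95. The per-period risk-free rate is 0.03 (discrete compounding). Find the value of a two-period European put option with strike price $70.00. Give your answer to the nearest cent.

$4.54

Risk-neutral probability p = (1 + 0.03 − 0.95)/(1.45 − 0.95) = 0.0800/0.5000 = 0.1600
Terminal stock prices: S_uu = 147.2, S_ud = 96.42, S_dd = 63.17
Terminal payoffs (K − S): max(-77.18, 0) = 0, max(-26.42, 0) = 0, max(6.825, 0) = 6.825
Node u (S = 101.5): V_u = 1/1.03·[0.1600·0.0000 + 0.8400·0.0000] = 0.0000
Node d (S = 66.5): V_d = 1/1.03·[0.1600·0.0000 + 0.8400·6.8250] = 5.5660
Node 0 (S = 70): V_0 = 1/1.03·[0.1600·0.0000 + 0.8400·5.5660] = 4.5393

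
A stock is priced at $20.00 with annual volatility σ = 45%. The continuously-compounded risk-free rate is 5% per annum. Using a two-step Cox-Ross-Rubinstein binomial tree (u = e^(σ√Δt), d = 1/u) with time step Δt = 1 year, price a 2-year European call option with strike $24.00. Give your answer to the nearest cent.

$4.50

CRR parameters: u = e^(σ√Δt) = e^(0.45·√1) = 1.5683, d = 1/u = 0.6376
Per-period rate: rΔt = 0.05·1 = 0.05, so R = e^0.05 = 1.0513
Risk-neutral probability p = (e^0.05 − 0.6376)/(1.5683 − 0.6376) = 0.4136/0.9307 = 0.4445
Terminal stock prices: S_uu = 49.19, S_ud = 20, S_dd = 8.131
Terminal payoffs (S − K): max(25.19, 0) = 25.19, max(-4, 0) = 0, max(-15.87, 0) = 0
Node u (S = 31.37): V_u = e^(−0.05)·[0.4445·25.1921 + 0.5555·0.0000] = 10.6506
Node d (S = 12.75): V_d = e^(−0.05)·[0.4445·0.0000 + 0.5555·0.0000] = 0.0000
Node 0 (S = 20): V_0 = e^(−0.05)·[0.4445·10.6506 + 0.5555·0.0000] = 4.5028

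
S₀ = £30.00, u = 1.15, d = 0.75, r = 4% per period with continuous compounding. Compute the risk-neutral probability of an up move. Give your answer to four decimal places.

p = 0.7270

Risk-neutral probability p = (e^0.04 − 0.75)/(1.15 − 0.75) = 0.2908/0.4000 = 0.7270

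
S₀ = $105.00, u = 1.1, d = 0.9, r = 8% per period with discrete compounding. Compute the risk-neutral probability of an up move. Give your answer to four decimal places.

Risk-neutral probability p = (1 + 0.08 − 0.9)/(1.1 − 0.9) = 0.1800/0.2000 = 0.9000

p = 0.9000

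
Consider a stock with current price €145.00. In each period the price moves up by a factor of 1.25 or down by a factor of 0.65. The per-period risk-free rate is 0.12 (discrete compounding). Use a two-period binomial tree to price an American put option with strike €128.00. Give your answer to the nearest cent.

€7.91

Risk-neutral probability p = (1 + 0.12 − 0.65)/(1.25 − 0.65) = 0.4700/0.6000 = 0.7833
Terminal stock prices: S_uu = 226.6, S_ud = 117.8, S_dd = 61.26
Terminal payoffs (K − S): max(-98.56, 0) = 0, max(10.19, 0) = 10.19, max(66.74, 0) = 66.74
Node u (S = 181.2): continuation = 1/1.12·[0.7833·0.0000 + 0.2167·10.1875] = 1.9708; exercise value = 0.0000 ≤ continuation, so V_u = 1.9708
Node d (S = 94.25): continuation = 1/1.12·[0.7833·10.1875 + 0.2167·66.7375] = 20.0357; exercise value = 33.7500 > continuation, so V_d = 33.7500 (exercise)
Node 0 (S = 145): continuation = 1/1.12·[0.7833·1.9708 + 0.2167·33.7500] = 7.9074; exercise value = 0.0000 ≤ continuation, so V_0 = 7.9074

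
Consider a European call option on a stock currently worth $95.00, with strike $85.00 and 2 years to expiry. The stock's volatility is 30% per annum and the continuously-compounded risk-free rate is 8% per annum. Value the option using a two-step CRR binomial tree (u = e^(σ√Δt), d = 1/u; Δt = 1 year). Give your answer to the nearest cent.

CRR parameters: u = e^(σ√Δt) = e^(0.3·√1) = 1.3499, d = 1/u = 0.7408
Per-period rate: rΔt = 0.08·1 = 0.08, so R = e^0.08 = 1.0833
Risk-neutral probability p = (e^0.08 − 0.7408)/(1.3499 − 0.7408) = 0.3425/0.6090 = 0.5623
Terminal stock prices: S_uu = 173.1, S_ud = 95, S_dd = 52.14
Terminal payoffs (S − K): max(88.1, 0) = 88.1, max(10, 0) = 10, max(-32.86, 0) = 0
Node u (S = 128.2): V_u = e^(−0.08)·[0.5623·88.1013 + 0.4377·10.0000] = 49.7717
Node d (S = 70.38): V_d = e^(−0.08)·[0.5623·10.0000 + 0.4377·0.0000] = 5.1908
Node 0 (S = 95): V_0 = e^(−0.08)·[0.5623·49.7717 + 0.4377·5.1908] = 27.9326

$27.93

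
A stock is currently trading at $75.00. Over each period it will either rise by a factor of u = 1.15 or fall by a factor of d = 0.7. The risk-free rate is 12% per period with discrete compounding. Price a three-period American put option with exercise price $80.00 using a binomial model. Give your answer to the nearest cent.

$5.00

Risk-neutral probability p = (1 + 0.12 − 0.7)/(1.15 − 0.7) = 0.4200/0.4500 = 0.9333
Terminal stock prices: S_uuu = 114.1, S_uud = 69.43, S_udd = 42.26, S_ddd = 25.72
Terminal payoffs (K − S): max(-34.07, 0) = 0, max(10.57, 0) = 10.57, max(37.74, 0) = 37.74, max(54.28, 0) = 54.28
Node uu (S = 99.19): continuation = 1/1.12·[0.9333·0.0000 + 0.0667·10.5688] = 0.6291; exercise value = 0.0000 ≤ continuation, so V_uu = 0.6291
Node ud (S = 60.37): continuation = 1/1.12·[0.9333·10.5688 + 0.0667·37.7375] = 11.0536; exercise value = 19.6250 > continuation, so V_ud = 19.6250 (exercise)
Node dd (S = 36.75): continuation = 1/1.12·[0.9333·37.7375 + 0.0667·54.2750] = 34.6786; exercise value = 43.2500 > continuation, so V_dd = 43.2500 (exercise)
Node u (S = 86.25): continuation = 1/1.12·[0.9333·0.6291 + 0.0667·19.6250] = 1.6924; exercise value = 0.0000 ≤ continuation, so V_u = 1.6924
Node d (S = 52.5): continuation = 1/1.12·[0.9333·19.6250 + 0.0667·43.2500] = 18.9286; exercise value = 27.5000 > continuation, so V_d = 27.5000 (exercise)
Node 0 (S = 75): continuation = 1/1.12·[0.9333·1.6924 + 0.0667·27.5000] = 3.0472; exercise value = 5.0000 > continuation, so V_0 = 5.0000 (exercise)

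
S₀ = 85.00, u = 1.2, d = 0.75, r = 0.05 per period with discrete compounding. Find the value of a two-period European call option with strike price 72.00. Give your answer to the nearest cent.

22.13

Risk-neutral probability p = (1 + 0.05 − 0.75)/(1.2 − 0.75) = 0.3000/0.4500 = 0.6667
Terminal stock prices: S_uu = 122.4, S_ud = 76.5, S_dd = 47.81
Terminal payoffs (S − K): max(50.4, 0) = 50.4, max(4.5, 0) = 4.5, max(-24.19, 0) = 0
Node u (S = 102): V_u = 1/1.05·[0.6667·50.4000 + 0.3333·4.5000] = 33.4286
Node d (S = 63.75): V_d = 1/1.05·[0.6667·4.5000 + 0.3333·0.0000] = 2.8571
Node 0 (S = 85): V_0 = 1/1.05·[0.6667·33.4286 + 0.3333·2.8571] = 22.1315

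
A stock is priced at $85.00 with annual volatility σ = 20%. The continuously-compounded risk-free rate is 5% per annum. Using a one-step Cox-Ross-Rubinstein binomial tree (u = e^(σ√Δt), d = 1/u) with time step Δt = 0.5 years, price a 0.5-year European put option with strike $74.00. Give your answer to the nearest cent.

$0.09

CRR parameters: u = e^(σ√Δt) = e^(0.2·√0.5) = 1.1519, d = 1/u = 0.8681
Per-period rate: rΔt = 0.05·0.5 = 0.025, so R = e^0.025 = 1.0253
Risk-neutral probability p = (e^0.025 − 0.8681)/(1.1519 − 0.8681) = 0.1572/0.2838 = 0.5539
Terminal stock prices: S_u = 97.91, S_d = 73.79
Terminal payoffs (K − S): max(-23.91, 0) = 0, max(0.2095, 0) = 0.2095
Node 0 (S = 85): V_0 = e^(−0.025)·[0.5539·0.0000 + 0.4461·0.2095] = 0.0912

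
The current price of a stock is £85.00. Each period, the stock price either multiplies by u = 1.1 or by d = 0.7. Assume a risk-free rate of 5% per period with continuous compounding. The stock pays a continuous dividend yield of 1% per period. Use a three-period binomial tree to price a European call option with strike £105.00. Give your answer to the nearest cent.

£4.33

Per-period risk-free factor R = e^0.05 = 1.0513; dividend-adjusted growth = e^(0.05−0.01) = 1.0408.
Risk-neutral probability p = (1.0408 − 0.7)/(1.1 − 0.7) = 0.3408/0.4000 = 0.8520
Terminal stock prices: S_uuu = 113.1, S_uud = 72, S_udd = 45.81, S_ddd = 29.15
Terminal payoffs (S − K): max(8.135, 0) = 8.135, max(-33, 0) = 0, max(-59.19, 0) = 0, max(-75.84, 0) = 0
Node uu (S = 102.9): V_uu = e^(−0.05)·[0.8520·8.1350 + 0.1480·0.0000] = 6.5932
Node ud (S = 65.45): V_ud = e^(−0.05)·[0.8520·0.0000 + 0.1480·0.0000] = 0.0000
Node dd (S = 41.65): V_dd = e^(−0.05)·[0.8520·0.0000 + 0.1480·0.0000] = 0.0000
Node u (S = 93.5): V_u = e^(−0.05)·[0.8520·6.5932 + 0.1480·0.0000] = 5.3436
Node d (S = 59.5): V_d = e^(−0.05)·[0.8520·0.0000 + 0.1480·0.0000] = 0.0000
Node 0 (S = 85): V_0 = e^(−0.05)·[0.8520·5.3436 + 0.1480·0.0000] = 4.3309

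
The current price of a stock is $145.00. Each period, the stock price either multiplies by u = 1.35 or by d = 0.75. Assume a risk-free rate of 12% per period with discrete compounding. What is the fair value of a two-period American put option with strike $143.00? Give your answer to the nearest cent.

$11.72

Risk-neutral probability p = (1 + 0.12 − 0.75)/(1.35 − 0.75) = 0.3700/0.6000 = 0.6167
Terminal stock prices: S_uu = 264.3, S_ud = 146.8, S_dd = 81.56
Terminal payoffs (K − S): max(-121.3, 0) = 0, max(-3.812, 0) = 0, max(61.44, 0) = 61.44
Node u (S = 195.8): continuation = 1/1.12·[0.6167·0.0000 + 0.3833·0.0000] = 0.0000; exercise value = 0.0000 ≤ continuation, so V_u = 0.0000
Node d (S = 108.8): continuation = 1/1.12·[0.6167·0.0000 + 0.3833·61.4375] = 21.0277; exercise value = 34.2500 > continuation, so V_d = 34.2500 (exercise)
Node 0 (S = 145): continuation = 1/1.12·[0.6167·0.0000 + 0.3833·34.2500] = 11.7225; exercise value = 0.0000 ≤ continuation, so V_0 = 11.7225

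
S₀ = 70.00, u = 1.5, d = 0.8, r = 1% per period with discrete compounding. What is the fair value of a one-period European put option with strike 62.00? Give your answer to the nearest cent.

4.16

Risk-neutral probability p = (1 + 0.01 − 0.8)/(1.5 − 0.8) = 0.2100/0.7000 = 0.3000
Terminal stock prices: S_u = 105, S_d = 56
Terminal payoffs (K − S): max(-43, 0) = 0, max(6, 0) = 6
Node 0 (S = 70): V_0 = 1/1.01·[0.3000·0.0000 + 0.7000·6.0000] = 4.1584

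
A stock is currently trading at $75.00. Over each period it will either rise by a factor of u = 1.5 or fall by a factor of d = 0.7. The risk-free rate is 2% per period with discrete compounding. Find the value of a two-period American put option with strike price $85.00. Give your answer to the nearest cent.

$20.56

Risk-neutral probability p = (1 + 0.02 − 0.7)/(1.5 − 0.7) = 0.3200/0.8000 = 0.4000
Terminal stock prices: S_uu = 168.8, S_ud = 78.75, S_dd = 36.75
Terminal payoffs (K − S): max(-83.75, 0) = 0, max(6.25, 0) = 6.25, max(48.25, 0) = 48.25
Node u (S = 112.5): continuation = 1/1.02·[0.4000·0.0000 + 0.6000·6.2500] = 3.6765; exercise value = 0.0000 ≤ continuation, so V_u = 3.6765
Node d (S = 52.5): continuation = 1/1.02·[0.4000·6.2500 + 0.6000·48.2500] = 30.8333; exercise value = 32.5000 > continuation, so V_d = 32.5000 (exercise)
Node 0 (S = 75): continuation = 1/1.02·[0.4000·3.6765 + 0.6000·32.5000] = 20.5594; exercise value = 10.0000 ≤ continuation, so V_0 = 20.5594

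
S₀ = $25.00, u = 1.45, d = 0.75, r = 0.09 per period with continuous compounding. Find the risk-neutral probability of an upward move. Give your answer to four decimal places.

Risk-neutral probability p = (e^0.09 − 0.75)/(1.45 − 0.75) = 0.3442/0.7000 = 0.4917

p = 0.4917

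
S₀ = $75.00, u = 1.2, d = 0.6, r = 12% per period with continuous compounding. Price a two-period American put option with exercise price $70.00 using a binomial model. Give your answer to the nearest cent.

$4.02

Risk-neutral probability p = (e^0.12 − 0.6)/(1.2 − 0.6) = 0.5275/0.6000 = 0.8792
Terminal stock prices: S_uu = 108, S_ud = 54, S_dd = 27
Terminal payoffs (K − S): max(-38, 0) = 0, max(16, 0) = 16, max(43, 0) = 43
Node u (S = 90): continuation = e^(−0.12)·[0.8792·0.0000 + 0.1208·16.0000] = 1.7148; exercise value = 0.0000 ≤ continuation, so V_u = 1.7148
Node d (S = 45): continuation = e^(−0.12)·[0.8792·16.0000 + 0.1208·43.0000] = 17.0844; exercise value = 25.0000 > continuation, so V_d = 25.0000 (exercise)
Node 0 (S = 75): continuation = e^(−0.12)·[0.8792·1.7148 + 0.1208·25.0000] = 4.0165; exercise value = 0.0000 ≤ continuation, so V_0 = 4.0165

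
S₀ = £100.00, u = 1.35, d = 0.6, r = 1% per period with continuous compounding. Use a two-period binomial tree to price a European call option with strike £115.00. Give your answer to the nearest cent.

£19.70

Risk-neutral probability p = (e^0.01 − 0.6)/(1.35 − 0.6) = 0.4101/0.7500 = 0.5467
Terminal stock prices: S_uu = 182.3, S_ud = 81, S_dd = 36
Terminal payoffs (S − K): max(67.25, 0) = 67.25, max(-34, 0) = 0, max(-79, 0) = 0
Node u (S = 135): V_u = e^(−0.01)·[0.5467·67.2500 + 0.4533·0.0000] = 36.4020
Node d (S = 60): V_d = e^(−0.01)·[0.5467·0.0000 + 0.4533·0.0000] = 0.0000
Node 0 (S = 100): V_0 = e^(−0.01)·[0.5467·36.4020 + 0.4533·0.0000] = 19.7042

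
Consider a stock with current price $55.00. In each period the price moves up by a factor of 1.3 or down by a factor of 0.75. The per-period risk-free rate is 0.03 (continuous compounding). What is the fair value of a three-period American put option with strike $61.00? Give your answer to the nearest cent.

Risk-neutral probability p = (e^0.03 − 0.75)/(1.3 − 0.75) = 0.2805/0.5500 = 0.5099
Terminal stock prices: S_uuu = 120.8, S_uud = 69.71, S_udd = 40.22, S_ddd = 23.2
Terminal payoffs (K − S): max(-59.84, 0) = 0, max(-8.713, 0) = 0, max(20.78, 0) = 20.78, max(37.8, 0) = 37.8
Node uu (S = 92.95): continuation = e^(−0.03)·[0.5099·0.0000 + 0.4901·0.0000] = 0.0000; exercise value = 0.0000 ≤ continuation, so V_uu = 0.0000
Node ud (S = 53.62): continuation = e^(−0.03)·[0.5099·0.0000 + 0.4901·20.7812] = 9.8835; exercise value = 7.3750 ≤ continuation, so V_ud = 9.8835
Node dd (S = 30.94): continuation = e^(−0.03)·[0.5099·20.7812 + 0.4901·37.7969] = 28.2597; exercise value = 30.0625 > continuation, so V_dd = 30.0625 (exercise)
Node u (S = 71.5): continuation = e^(−0.03)·[0.5099·0.0000 + 0.4901·9.8835] = 4.7006; exercise value = 0.0000 ≤ continuation, so V_u = 4.7006
Node d (S = 41.25): continuation = e^(−0.03)·[0.5099·9.8835 + 0.4901·30.0625] = 19.1885; exercise value = 19.7500 > continuation, so V_d = 19.7500 (exercise)
Node 0 (S = 55): continuation = e^(−0.03)·[0.5099·4.7006 + 0.4901·19.7500] = 11.7191; exercise value = 6.0000 ≤ continuation, so V_0 = 11.7191

$11.72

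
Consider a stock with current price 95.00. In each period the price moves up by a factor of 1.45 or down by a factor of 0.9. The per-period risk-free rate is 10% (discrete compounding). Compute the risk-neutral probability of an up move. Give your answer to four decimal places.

p = 0.3636

Risk-neutral probability p = (1 + 0.1 − 0.9)/(1.45 − 0.9) = 0.2000/0.5500 = 0.3636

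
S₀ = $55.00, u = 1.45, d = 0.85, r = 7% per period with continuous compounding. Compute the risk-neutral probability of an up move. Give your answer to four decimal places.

p = 0.3708

Risk-neutral probability p = (e^0.07 − 0.85)/(1.45 − 0.85) = 0.2225/0.6000 = 0.3708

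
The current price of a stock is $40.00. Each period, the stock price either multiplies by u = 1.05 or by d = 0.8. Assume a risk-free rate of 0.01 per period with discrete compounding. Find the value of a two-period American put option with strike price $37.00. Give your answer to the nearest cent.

$1.24

Risk-neutral probability p = (1 + 0.01 − 0.8)/(1.05 − 0.8) = 0.2100/0.2500 = 0.8400
Terminal stock prices: S_uu = 44.1, S_ud = 33.6, S_dd = 25.6
Terminal payoffs (K − S): max(-7.1, 0) = 0, max(3.4, 0) = 3.4, max(11.4, 0) = 11.4
Node u (S = 42): continuation = 1/1.01·[0.8400·0.0000 + 0.1600·3.4000] = 0.5386; exercise value = 0.0000 ≤ continuation, so V_u = 0.5386
Node d (S = 32): continuation = 1/1.01·[0.8400·3.4000 + 0.1600·11.4000] = 4.6337; exercise value = 5.0000 > continuation, so V_d = 5.0000 (exercise)
Node 0 (S = 40): continuation = 1/1.01·[0.8400·0.5386 + 0.1600·5.0000] = 1.2400; exercise value = 0.0000 ≤ continuation, so V_0 = 1.2400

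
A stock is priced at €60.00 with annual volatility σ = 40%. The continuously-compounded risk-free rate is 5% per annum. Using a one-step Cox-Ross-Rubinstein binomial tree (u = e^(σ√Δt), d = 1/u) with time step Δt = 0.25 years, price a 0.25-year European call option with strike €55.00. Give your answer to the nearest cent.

€8.69

CRR parameters: u = e^(σ√Δt) = e^(0.4·√0.25) = 1.2214, d = 1/u = 0.8187
Per-period rate: rΔt = 0.05·0.25 = 0.0125, so R = e^0.0125 = 1.0126
Risk-neutral probability p = (e^0.0125 − 0.8187)/(1.2214 − 0.8187) = 0.1938/0.4027 = 0.4814
Terminal stock prices: S_u = 73.28, S_d = 49.12
Terminal payoffs (S − K): max(18.28, 0) = 18.28, max(-5.876, 0) = 0
Node 0 (S = 60): V_0 = e^(−0.0125)·[0.4814·18.2842 + 0.5186·0.0000] = 8.6927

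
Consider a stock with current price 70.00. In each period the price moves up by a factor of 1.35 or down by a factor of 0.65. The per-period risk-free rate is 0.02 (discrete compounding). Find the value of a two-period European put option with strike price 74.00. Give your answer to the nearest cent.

Risk-neutral probability p = (1 + 0.02 − 0.65)/(1.35 − 0.65) = 0.3700/0.7000 = 0.5286
Terminal stock prices: S_uu = 127.6, S_ud = 61.43, S_dd = 29.58
Terminal payoffs (K − S): max(-53.58, 0) = 0, max(12.57, 0) = 12.57, max(44.42, 0) = 44.42
Node u (S = 94.5): V_u = 1/1.02·[0.5286·0.0000 + 0.4714·12.5750] = 5.8120
Node d (S = 45.5): V_d = 1/1.02·[0.5286·12.5750 + 0.4714·44.4250] = 27.0490
Node 0 (S = 70): V_0 = 1/1.02·[0.5286·5.8120 + 0.4714·27.0490] = 15.5135

15.51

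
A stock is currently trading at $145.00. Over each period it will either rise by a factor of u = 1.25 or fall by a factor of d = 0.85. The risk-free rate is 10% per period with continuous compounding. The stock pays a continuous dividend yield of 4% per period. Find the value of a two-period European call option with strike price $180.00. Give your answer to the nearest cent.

Per-period risk-free factor R = e^0.1 = 1.1052; dividend-adjusted growth = e^(0.1−0.04) = 1.0618.
Risk-neutral probability p = (1.0618 − 0.85)/(1.25 − 0.85) = 0.2118/0.4000 = 0.5296
Terminal stock prices: S_uu = 226.6, S_ud = 154.1, S_dd = 104.8
Terminal payoffs (S − K): max(46.56, 0) = 46.56, max(-25.94, 0) = 0, max(-75.24, 0) = 0
Node u (S = 181.2): V_u = e^(−0.1)·[0.5296·46.5625 + 0.4704·0.0000] = 22.3125
Node d (S = 123.2): V_d = e^(−0.1)·[0.5296·0.0000 + 0.4704·0.0000] = 0.0000
Node 0 (S = 145): V_0 = e^(−0.1)·[0.5296·22.3125 + 0.4704·0.0000] = 10.6920

$10.69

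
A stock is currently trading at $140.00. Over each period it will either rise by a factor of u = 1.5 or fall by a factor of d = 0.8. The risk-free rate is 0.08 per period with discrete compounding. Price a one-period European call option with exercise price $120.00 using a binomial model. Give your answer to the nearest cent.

$33.33

Risk-neutral probability p = (1 + 0.08 − 0.8)/(1.5 − 0.8) = 0.2800/0.7000 = 0.4000
Terminal stock prices: S_u = 210, S_d = 112
Terminal payoffs (S − K): max(90, 0) = 90, max(-8, 0) = 0
Node 0 (S = 140): V_0 = 1/1.08·[0.4000·90.0000 + 0.6000·0.0000] = 33.3333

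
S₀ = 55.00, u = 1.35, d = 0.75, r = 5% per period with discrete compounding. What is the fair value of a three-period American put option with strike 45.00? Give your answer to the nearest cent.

3.89

Risk-neutral probability p = (1 + 0.05 − 0.75)/(1.35 − 0.75) = 0.3000/0.6000 = 0.5000
Terminal stock prices: S_uuu = 135.3, S_uud = 75.18, S_udd = 41.77, S_ddd = 23.2
Terminal payoffs (K − S): max(-90.32, 0) = 0, max(-30.18, 0) = 0, max(3.234, 0) = 3.234, max(21.8, 0) = 21.8
Node uu (S = 100.2): continuation = 1/1.05·[0.5000·0.0000 + 0.5000·0.0000] = 0.0000; exercise value = 0.0000 ≤ continuation, so V_uu = 0.0000
Node ud (S = 55.69): continuation = 1/1.05·[0.5000·0.0000 + 0.5000·3.2344] = 1.5402; exercise value = 0.0000 ≤ continuation, so V_ud = 1.5402
Node dd (S = 30.94): continuation = 1/1.05·[0.5000·3.2344 + 0.5000·21.7969] = 11.9196; exercise value = 14.0625 > continuation, so V_dd = 14.0625 (exercise)
Node u (S = 74.25): continuation = 1/1.05·[0.5000·0.0000 + 0.5000·1.5402] = 0.7334; exercise value = 0.0000 ≤ continuation, so V_u = 0.7334
Node d (S = 41.25): continuation = 1/1.05·[0.5000·1.5402 + 0.5000·14.0625] = 7.4298; exercise value = 3.7500 ≤ continuation, so V_d = 7.4298
Node 0 (S = 55): continuation = 1/1.05·[0.5000·0.7334 + 0.5000·7.4298] = 3.8873; exercise value = 0.0000 ≤ continuation, so V_0 = 3.8873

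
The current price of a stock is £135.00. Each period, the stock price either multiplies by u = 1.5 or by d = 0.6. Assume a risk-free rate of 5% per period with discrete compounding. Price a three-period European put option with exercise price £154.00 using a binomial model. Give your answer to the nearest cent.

£39.75

Risk-neutral probability p = (1 + 0.05 − 0.6)/(1.5 − 0.6) = 0.4500/0.9000 = 0.5000
Terminal stock prices: S_uuu = 455.6, S_uud = 182.2, S_udd = 72.9, S_ddd = 29.16
Terminal payoffs (K − S): max(-301.6, 0) = 0, max(-28.25, 0) = 0, max(81.1, 0) = 81.1, max(124.8, 0) = 124.8
Node uu (S = 303.8): V_uu = 1/1.05·[0.5000·0.0000 + 0.5000·0.0000] = 0.0000
Node ud (S = 121.5): V_ud = 1/1.05·[0.5000·0.0000 + 0.5000·81.1000] = 38.6190
Node dd (S = 48.6): V_dd = 1/1.05·[0.5000·81.1000 + 0.5000·124.8400] = 98.0667
Node u (S = 202.5): V_u = 1/1.05·[0.5000·0.0000 + 0.5000·38.6190] = 18.3900
Node d (S = 81): V_d = 1/1.05·[0.5000·38.6190 + 0.5000·98.0667] = 65.0884
Node 0 (S = 135): V_0 = 1/1.05·[0.5000·18.3900 + 0.5000·65.0884] = 39.7516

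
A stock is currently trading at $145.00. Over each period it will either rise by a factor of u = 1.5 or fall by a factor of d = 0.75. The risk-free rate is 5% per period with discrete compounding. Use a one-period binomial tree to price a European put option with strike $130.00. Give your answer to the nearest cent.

Risk-neutral probability p = (1 + 0.05 − 0.75)/(1.5 − 0.75) = 0.3000/0.7500 = 0.4000
Terminal stock prices: S_u = 217.5, S_d = 108.8
Terminal payoffs (K − S): max(-87.5, 0) = 0, max(21.25, 0) = 21.25
Node 0 (S = 145): V_0 = 1/1.05·[0.4000·0.0000 + 0.6000·21.2500] = 12.1429

$12.14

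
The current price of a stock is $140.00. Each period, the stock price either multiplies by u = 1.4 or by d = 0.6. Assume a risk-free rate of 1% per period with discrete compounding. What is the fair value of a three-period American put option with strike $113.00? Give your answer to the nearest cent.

$24.62

Risk-neutral probability p = (1 + 0.01 − 0.6)/(1.4 − 0.6) = 0.4100/0.8000 = 0.5125
Terminal stock prices: S_uuu = 384.2, S_uud = 164.6, S_udd = 70.56, S_ddd = 30.24
Terminal payoffs (K − S): max(-271.2, 0) = 0, max(-51.64, 0) = 0, max(42.44, 0) = 42.44, max(82.76, 0) = 82.76
Node uu (S = 274.4): continuation = 1/1.01·[0.5125·0.0000 + 0.4875·0.0000] = 0.0000; exercise value = 0.0000 ≤ continuation, so V_uu = 0.0000
Node ud (S = 117.6): continuation = 1/1.01·[0.5125·0.0000 + 0.4875·42.4400] = 20.4847; exercise value = 0.0000 ≤ continuation, so V_ud = 20.4847
Node dd (S = 50.4): continuation = 1/1.01·[0.5125·42.4400 + 0.4875·82.7600] = 61.4812; exercise value = 62.6000 > continuation, so V_dd = 62.6000 (exercise)
Node u (S = 196): continuation = 1/1.01·[0.5125·0.0000 + 0.4875·20.4847] = 9.8874; exercise value = 0.0000 ≤ continuation, so V_u = 9.8874
Node d (S = 84): continuation = 1/1.01·[0.5125·20.4847 + 0.4875·62.6000] = 40.6098; exercise value = 29.0000 ≤ continuation, so V_d = 40.6098
Node 0 (S = 140): continuation = 1/1.01·[0.5125·9.8874 + 0.4875·40.6098] = 24.6184; exercise value = 0.0000 ≤ continuation, so V_0 = 24.6184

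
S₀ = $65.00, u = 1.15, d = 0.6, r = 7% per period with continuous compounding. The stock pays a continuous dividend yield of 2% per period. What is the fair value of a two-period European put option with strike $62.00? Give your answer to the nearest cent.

$5.47

Per-period risk-free factor R = e^0.07 = 1.0725; dividend-adjusted growth = e^(0.07−0.02) = 1.0513.
Risk-neutral probability p = (1.0513 − 0.6)/(1.15 − 0.6) = 0.4513/0.5500 = 0.8205
Terminal stock prices: S_uu = 85.96, S_ud = 44.85, S_dd = 23.4
Terminal payoffs (K − S): max(-23.96, 0) = 0, max(17.15, 0) = 17.15, max(38.6, 0) = 38.6
Node u (S = 74.75): V_u = e^(−0.07)·[0.8205·0.0000 + 0.1795·17.1500] = 2.8704
Node d (S = 39): V_d = e^(−0.07)·[0.8205·17.1500 + 0.1795·38.6000] = 19.5807
Node 0 (S = 65): V_0 = e^(−0.07)·[0.8205·2.8704 + 0.1795·19.5807] = 5.4732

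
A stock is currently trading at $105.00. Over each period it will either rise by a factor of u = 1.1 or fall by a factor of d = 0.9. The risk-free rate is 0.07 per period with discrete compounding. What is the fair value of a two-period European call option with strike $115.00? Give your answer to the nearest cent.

Risk-neutral probability p = (1 + 0.07 − 0.9)/(1.1 − 0.9) = 0.1700/0.2000 = 0.8500
Terminal stock prices: S_uu = 127.1, S_ud = 104, S_dd = 85.05
Terminal payoffs (S − K): max(12.05, 0) = 12.05, max(-11.05, 0) = 0, max(-29.95, 0) = 0
Node u (S = 115.5): V_u = 1/1.07·[0.8500·12.0500 + 0.1500·0.0000] = 9.5724
Node d (S = 94.5): V_d = 1/1.07·[0.8500·0.0000 + 0.1500·0.0000] = 0.0000
Node 0 (S = 105): V_0 = 1/1.07·[0.8500·9.5724 + 0.1500·0.0000] = 7.6043

$7.60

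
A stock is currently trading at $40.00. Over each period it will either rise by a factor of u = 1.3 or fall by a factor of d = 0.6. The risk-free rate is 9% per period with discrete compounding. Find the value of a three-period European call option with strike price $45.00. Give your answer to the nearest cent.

$11.36

Risk-neutral probability p = (1 + 0.09 − 0.6)/(1.3 − 0.6) = 0.4900/0.7000 = 0.7000
Terminal stock prices: S_uuu = 87.88, S_uud = 40.56, S_udd = 18.72, S_ddd = 8.64
Terminal payoffs (S − K): max(42.88, 0) = 42.88, max(-4.44, 0) = 0, max(-26.28, 0) = 0, max(-36.36, 0) = 0
Node uu (S = 67.6): V_uu = 1/1.09·[0.7000·42.8800 + 0.3000·0.0000] = 27.5376
Node ud (S = 31.2): V_ud = 1/1.09·[0.7000·0.0000 + 0.3000·0.0000] = 0.0000
Node dd (S = 14.4): V_dd = 1/1.09·[0.7000·0.0000 + 0.3000·0.0000] = 0.0000
Node u (S = 52): V_u = 1/1.09·[0.7000·27.5376 + 0.3000·0.0000] = 17.6847
Node d (S = 24): V_d = 1/1.09·[0.7000·0.0000 + 0.3000·0.0000] = 0.0000
Node 0 (S = 40): V_0 = 1/1.09·[0.7000·17.6847 + 0.3000·0.0000] = 11.3572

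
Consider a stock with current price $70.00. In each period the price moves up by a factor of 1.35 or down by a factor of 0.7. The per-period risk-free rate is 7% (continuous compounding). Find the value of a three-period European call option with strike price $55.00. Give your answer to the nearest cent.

Risk-neutral probability p = (e^0.07 − 0.7)/(1.35 − 0.7) = 0.3725/0.6500 = 0.5731
Terminal stock prices: S_uuu = 172.2, S_uud = 89.3, S_udd = 46.3, S_ddd = 24.01
Terminal payoffs (S − K): max(117.2, 0) = 117.2, max(34.3, 0) = 34.3, max(-8.695, 0) = 0, max(-30.99, 0) = 0
Node uu (S = 127.6): V_uu = e^(−0.07)·[0.5731·117.2263 + 0.4269·34.3025] = 76.2933
Node ud (S = 66.15): V_ud = e^(−0.07)·[0.5731·34.3025 + 0.4269·0.0000] = 18.3294
Node dd (S = 34.3): V_dd = e^(−0.07)·[0.5731·0.0000 + 0.4269·0.0000] = 0.0000
Node u (S = 94.5): V_u = e^(−0.07)·[0.5731·76.2933 + 0.4269·18.3294] = 48.0630
Node d (S = 49): V_d = e^(−0.07)·[0.5731·18.3294 + 0.4269·0.0000] = 9.7942
Node 0 (S = 70): V_0 = e^(−0.07)·[0.5731·48.0630 + 0.4269·9.7942] = 29.5808

$29.58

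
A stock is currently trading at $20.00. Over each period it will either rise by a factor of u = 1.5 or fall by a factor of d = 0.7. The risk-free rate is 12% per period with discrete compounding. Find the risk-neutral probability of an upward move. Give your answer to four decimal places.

p = 0.5250

Risk-neutral probability p = (1 + 0.12 − 0.7)/(1.5 − 0.7) = 0.4200/0.8000 = 0.5250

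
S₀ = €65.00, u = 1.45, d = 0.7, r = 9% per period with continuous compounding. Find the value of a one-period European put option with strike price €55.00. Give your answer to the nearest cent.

€4.12

Risk-neutral probability p = (e^0.09 − 0.7)/(1.45 − 0.7) = 0.3942/0.7500 = 0.5256
Terminal stock prices: S_u = 94.25, S_d = 45.5
Terminal payoffs (K − S): max(-39.25, 0) = 0, max(9.5, 0) = 9.5
Node 0 (S = 65): V_0 = e^(−0.09)·[0.5256·0.0000 + 0.4744·9.5000] = 4.1192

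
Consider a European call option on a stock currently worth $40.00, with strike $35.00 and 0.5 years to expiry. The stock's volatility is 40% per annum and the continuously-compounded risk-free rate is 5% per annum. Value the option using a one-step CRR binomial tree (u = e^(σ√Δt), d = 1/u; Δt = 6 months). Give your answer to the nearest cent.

$8.35

CRR parameters: u = e^(σ√Δt) = e^(0.4·√0.5) = 1.3269, d = 1/u = 0.7536
Per-period rate: rΔt = 0.05·0.5 = 0.025, so R = e^0.025 = 1.0253
Risk-neutral probability p = (e^0.025 − 0.7536)/(1.3269 − 0.7536) = 0.2717/0.5733 = 0.4739
Terminal stock prices: S_u = 53.08, S_d = 30.15
Terminal payoffs (S − K): max(18.08, 0) = 18.08, max(-4.854, 0) = 0
Node 0 (S = 40): V_0 = e^(−0.025)·[0.4739·18.0759 + 0.5261·0.0000] = 8.3550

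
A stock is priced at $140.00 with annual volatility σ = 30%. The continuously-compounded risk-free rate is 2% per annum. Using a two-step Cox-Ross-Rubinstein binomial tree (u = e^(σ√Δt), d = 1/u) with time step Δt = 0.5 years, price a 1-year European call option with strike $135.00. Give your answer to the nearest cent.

CRR parameters: u = e^(σ√Δt) = e^(0.3·√0.5) = 1.2363, d = 1/u = 0.8089
Per-period rate: rΔt = 0.02·0.5 = 0.01, so R = e^0.01 = 1.0101
Risk-neutral probability p = (e^0.01 − 0.8089)/(1.2363 − 0.8089) = 0.2012/0.4275 = 0.4707
Terminal stock prices: S_uu = 214, S_ud = 140, S_dd = 91.6
Terminal payoffs (S − K): max(78.99, 0) = 78.99, max(5, 0) = 5, max(-43.4, 0) = 0
Node u (S = 173.1): V_u = e^(−0.01)·[0.4707·78.9851 + 0.5293·5.0000] = 39.4268
Node d (S = 113.2): V_d = e^(−0.01)·[0.4707·5.0000 + 0.5293·0.0000] = 2.3300
Node 0 (S = 140): V_0 = e^(−0.01)·[0.4707·39.4268 + 0.5293·2.3300] = 19.5937

$19.59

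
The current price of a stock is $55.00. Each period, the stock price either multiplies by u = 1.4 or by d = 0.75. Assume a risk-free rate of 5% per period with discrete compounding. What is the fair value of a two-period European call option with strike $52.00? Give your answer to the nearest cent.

$13.37

Risk-neutral probability p = (1 + 0.05 − 0.75)/(1.4 − 0.75) = 0.3000/0.6500 = 0.4615
Terminal stock prices: S_uu = 107.8, S_ud = 57.75, S_dd = 30.94
Terminal payoffs (S − K): max(55.8, 0) = 55.8, max(5.75, 0) = 5.75, max(-21.06, 0) = 0
Node u (S = 77): V_u = 1/1.05·[0.4615·55.8000 + 0.5385·5.7500] = 27.4762
Node d (S = 41.25): V_d = 1/1.05·[0.4615·5.7500 + 0.5385·0.0000] = 2.5275
Node 0 (S = 55): V_0 = 1/1.05·[0.4615·27.4762 + 0.5385·2.5275] = 13.3736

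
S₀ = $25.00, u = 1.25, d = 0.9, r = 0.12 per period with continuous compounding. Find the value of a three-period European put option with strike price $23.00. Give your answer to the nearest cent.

$0.14

Risk-neutral probability p = (e^0.12 − 0.9)/(1.25 − 0.9) = 0.2275/0.3500 = 0.6500
Terminal stock prices: S_uuu = 48.83, S_uud = 35.16, S_udd = 25.31, S_ddd = 18.23
Terminal payoffs (K − S): max(-25.83, 0) = 0, max(-12.16, 0) = 0, max(-2.312, 0) = 0, max(4.775, 0) = 4.775
Node uu (S = 39.06): V_uu = e^(−0.12)·[0.6500·0.0000 + 0.3500·0.0000] = 0.0000
Node ud (S = 28.12): V_ud = e^(−0.12)·[0.6500·0.0000 + 0.3500·0.0000] = 0.0000
Node dd (S = 20.25): V_dd = e^(−0.12)·[0.6500·0.0000 + 0.3500·4.7750] = 1.4823
Node u (S = 31.25): V_u = e^(−0.12)·[0.6500·0.0000 + 0.3500·0.0000] = 0.0000
Node d (S = 22.5): V_d = e^(−0.12)·[0.6500·0.0000 + 0.3500·1.4823] = 0.4602
Node 0 (S = 25): V_0 = e^(−0.12)·[0.6500·0.0000 + 0.3500·0.4602] = 0.1428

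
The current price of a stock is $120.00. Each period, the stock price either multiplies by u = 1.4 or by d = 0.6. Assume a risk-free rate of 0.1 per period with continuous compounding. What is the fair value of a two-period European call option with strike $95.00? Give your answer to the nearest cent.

Risk-neutral probability p = (e^0.1 − 0.6)/(1.4 − 0.6) = 0.5052/0.8000 = 0.6315
Terminal stock prices: S_uu = 235.2, S_ud = 100.8, S_dd = 43.2
Terminal payoffs (S − K): max(140.2, 0) = 140.2, max(5.8, 0) = 5.8, max(-51.8, 0) = 0
Node u (S = 168): V_u = e^(−0.1)·[0.6315·140.2000 + 0.3685·5.8000] = 82.0404
Node d (S = 72): V_d = e^(−0.1)·[0.6315·5.8000 + 0.3685·0.0000] = 3.3140
Node 0 (S = 120): V_0 = e^(−0.1)·[0.6315·82.0404 + 0.3685·3.3140] = 47.9807

$47.98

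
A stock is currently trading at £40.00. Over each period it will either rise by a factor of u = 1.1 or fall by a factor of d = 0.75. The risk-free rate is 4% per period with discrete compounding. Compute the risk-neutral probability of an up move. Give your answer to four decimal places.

p = 0.8286

Risk-neutral probability p = (1 + 0.04 − 0.75)/(1.1 − 0.75) = 0.2900/0.3500 = 0.8286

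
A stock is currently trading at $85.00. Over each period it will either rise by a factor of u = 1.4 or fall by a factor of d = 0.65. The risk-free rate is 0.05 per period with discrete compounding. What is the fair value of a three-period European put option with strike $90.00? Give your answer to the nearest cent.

Risk-neutral probability p = (1 + 0.05 − 0.65)/(1.4 − 0.65) = 0.4000/0.7500 = 0.5333
Terminal stock prices: S_uuu = 233.2, S_uud = 108.3, S_udd = 50.28, S_ddd = 23.34
Terminal payoffs (K − S): max(-143.2, 0) = 0, max(-18.29, 0) = 0, max(39.72, 0) = 39.72, max(66.66, 0) = 66.66
Node uu (S = 166.6): V_uu = 1/1.05·[0.5333·0.0000 + 0.4667·0.0000] = 0.0000
Node ud (S = 77.35): V_ud = 1/1.05·[0.5333·0.0000 + 0.4667·39.7225] = 17.6544
Node dd (S = 35.91): V_dd = 1/1.05·[0.5333·39.7225 + 0.4667·66.6569] = 49.8018
Node u (S = 119): V_u = 1/1.05·[0.5333·0.0000 + 0.4667·17.6544] = 7.8464
Node d (S = 55.25): V_d = 1/1.05·[0.5333·17.6544 + 0.4667·49.8018] = 31.1015
Node 0 (S = 85): V_0 = 1/1.05·[0.5333·7.8464 + 0.4667·31.1015] = 17.8084

$17.81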